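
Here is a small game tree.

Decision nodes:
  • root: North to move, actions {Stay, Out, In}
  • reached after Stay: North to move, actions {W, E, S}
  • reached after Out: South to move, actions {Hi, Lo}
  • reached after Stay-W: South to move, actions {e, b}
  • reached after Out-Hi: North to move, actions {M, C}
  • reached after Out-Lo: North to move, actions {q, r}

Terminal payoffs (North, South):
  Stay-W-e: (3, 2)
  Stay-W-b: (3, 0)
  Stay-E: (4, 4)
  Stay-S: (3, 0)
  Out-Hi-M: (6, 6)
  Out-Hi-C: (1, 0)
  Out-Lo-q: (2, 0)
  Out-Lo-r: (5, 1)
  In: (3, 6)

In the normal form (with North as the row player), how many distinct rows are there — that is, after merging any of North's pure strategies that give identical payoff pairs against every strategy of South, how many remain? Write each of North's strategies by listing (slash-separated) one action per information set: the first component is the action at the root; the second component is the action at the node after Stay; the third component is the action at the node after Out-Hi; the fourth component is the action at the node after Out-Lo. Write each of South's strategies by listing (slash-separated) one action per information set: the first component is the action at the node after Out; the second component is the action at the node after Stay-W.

North has 36 pure strategies: Stay/W/M/q, Stay/W/M/r, Stay/W/C/q, Stay/W/C/r, Stay/E/M/q, Stay/E/M/r, Stay/E/C/q, Stay/E/C/r, Stay/S/M/q, Stay/S/M/r, Stay/S/C/q, Stay/S/C/r, Out/W/M/q, Out/W/M/r, Out/W/C/q, Out/W/C/r, Out/E/M/q, Out/E/M/r, Out/E/C/q, Out/E/C/r, Out/S/M/q, Out/S/M/r, Out/S/C/q, Out/S/C/r, In/W/M/q, In/W/M/r, In/W/C/q, In/W/C/r, In/E/M/q, In/E/M/r, In/E/C/q, In/E/C/r, In/S/M/q, In/S/M/r, In/S/C/q, In/S/C/r. Columns: Hi/e, Hi/b, Lo/e, Lo/b.
{Stay/W/M/q, Stay/W/M/r, Stay/W/C/q, Stay/W/C/r} → row (3,2) (3,0) (3,2) (3,0)
{Stay/E/M/q, Stay/E/M/r, Stay/E/C/q, Stay/E/C/r} → row (4,4) (4,4) (4,4) (4,4)
{Stay/S/M/q, Stay/S/M/r, Stay/S/C/q, Stay/S/C/r} → row (3,0) (3,0) (3,0) (3,0)
{Out/W/M/q, Out/E/M/q, Out/S/M/q} → row (6,6) (6,6) (2,0) (2,0)
{Out/W/M/r, Out/E/M/r, Out/S/M/r} → row (6,6) (6,6) (5,1) (5,1)
{Out/W/C/q, Out/E/C/q, Out/S/C/q} → row (1,0) (1,0) (2,0) (2,0)
{Out/W/C/r, Out/E/C/r, Out/S/C/r} → row (1,0) (1,0) (5,1) (5,1)
{In/W/M/q, In/W/M/r, In/W/C/q, In/W/C/r, In/E/M/q, In/E/M/r, In/E/C/q, In/E/C/r, In/S/M/q, In/S/M/r, In/S/C/q, In/S/C/r} → row (3,6) (3,6) (3,6) (3,6)
That's 8 distinct rows out of 36 strategies.

8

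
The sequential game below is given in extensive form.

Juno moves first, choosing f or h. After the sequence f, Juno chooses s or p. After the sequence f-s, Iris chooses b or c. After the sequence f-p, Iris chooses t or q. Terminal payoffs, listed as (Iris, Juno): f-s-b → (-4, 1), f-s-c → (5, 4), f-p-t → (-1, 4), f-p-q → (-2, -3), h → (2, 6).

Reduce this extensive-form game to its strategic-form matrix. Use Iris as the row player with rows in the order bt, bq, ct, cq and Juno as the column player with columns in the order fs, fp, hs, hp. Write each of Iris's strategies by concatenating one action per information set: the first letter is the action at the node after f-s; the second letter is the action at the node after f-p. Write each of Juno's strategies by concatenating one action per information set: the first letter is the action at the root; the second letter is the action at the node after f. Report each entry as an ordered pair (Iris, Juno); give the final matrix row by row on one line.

bt: (-4,1) (-1,4) (2,6) (2,6) | bq: (-4,1) (-2,-3) (2,6) (2,6) | ct: (5,4) (-1,4) (2,6) (2,6) | cq: (5,4) (-2,-3) (2,6) (2,6)

Row bt: fs→(-4,1), fp→(-1,4), hs→(2,6), hp→(2,6)
Row bq: fs→(-4,1), fp→(-2,-3), hs→(2,6), hp→(2,6)
Row ct: fs→(5,4), fp→(-1,4), hs→(2,6), hp→(2,6)
Row cq: fs→(5,4), fp→(-2,-3), hs→(2,6), hp→(2,6)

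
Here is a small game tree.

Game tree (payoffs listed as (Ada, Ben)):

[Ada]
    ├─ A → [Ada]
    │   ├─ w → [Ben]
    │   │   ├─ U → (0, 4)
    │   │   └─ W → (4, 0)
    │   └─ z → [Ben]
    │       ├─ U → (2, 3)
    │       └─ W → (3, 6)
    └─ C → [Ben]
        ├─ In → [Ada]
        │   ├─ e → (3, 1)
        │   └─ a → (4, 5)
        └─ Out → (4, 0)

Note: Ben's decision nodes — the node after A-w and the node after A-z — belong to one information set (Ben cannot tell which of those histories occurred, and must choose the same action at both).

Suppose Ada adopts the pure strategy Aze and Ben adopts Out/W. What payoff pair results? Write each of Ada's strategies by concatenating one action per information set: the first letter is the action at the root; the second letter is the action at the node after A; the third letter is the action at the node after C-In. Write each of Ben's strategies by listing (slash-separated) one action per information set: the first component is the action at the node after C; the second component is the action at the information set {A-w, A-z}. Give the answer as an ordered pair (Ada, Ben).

(3, 6)

Trace the play path from the root:
  Ada plays A
  Ada plays z at [A]
  Ben plays W at [A-z]
→ terminal payoff (3, 6).
(Ada's choice at the node after C-In is never reached on this path, so it doesn't affect the outcome.)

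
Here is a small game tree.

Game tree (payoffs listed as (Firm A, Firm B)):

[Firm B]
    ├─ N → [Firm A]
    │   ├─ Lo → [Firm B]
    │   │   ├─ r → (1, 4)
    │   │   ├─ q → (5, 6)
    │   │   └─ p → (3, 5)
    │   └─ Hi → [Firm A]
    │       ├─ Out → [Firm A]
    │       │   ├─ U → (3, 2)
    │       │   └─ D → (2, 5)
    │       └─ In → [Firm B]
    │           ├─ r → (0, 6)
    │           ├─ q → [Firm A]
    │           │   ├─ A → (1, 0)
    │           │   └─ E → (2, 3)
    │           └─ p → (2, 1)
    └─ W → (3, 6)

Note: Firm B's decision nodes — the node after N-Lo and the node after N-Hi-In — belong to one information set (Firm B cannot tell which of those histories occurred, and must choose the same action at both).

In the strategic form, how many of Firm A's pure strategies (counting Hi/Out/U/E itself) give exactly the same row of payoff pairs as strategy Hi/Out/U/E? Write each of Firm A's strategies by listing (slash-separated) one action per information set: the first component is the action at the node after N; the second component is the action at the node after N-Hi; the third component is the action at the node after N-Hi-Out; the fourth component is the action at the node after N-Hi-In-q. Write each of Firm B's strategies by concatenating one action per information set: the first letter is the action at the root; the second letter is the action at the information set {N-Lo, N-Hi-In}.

Row for Hi/Out/U/E (columns Nr, Nq, Np, Wr, Wq, Wp): (3,2) (3,2) (3,2) (3,6) (3,6) (3,6).
Under Hi/Out/U/E, Firm A's choice at the node after N-Hi-In-q can never be reached regardless of what Firm B does, so varying those choices leaves every outcome unchanged.
Holding the reachable choices fixed and varying the unreachable one freely already gives 2 equivalent strategies.
No other strategy reproduces this row, so those 2 are the full class: Hi/Out/U/A, Hi/Out/U/E.

2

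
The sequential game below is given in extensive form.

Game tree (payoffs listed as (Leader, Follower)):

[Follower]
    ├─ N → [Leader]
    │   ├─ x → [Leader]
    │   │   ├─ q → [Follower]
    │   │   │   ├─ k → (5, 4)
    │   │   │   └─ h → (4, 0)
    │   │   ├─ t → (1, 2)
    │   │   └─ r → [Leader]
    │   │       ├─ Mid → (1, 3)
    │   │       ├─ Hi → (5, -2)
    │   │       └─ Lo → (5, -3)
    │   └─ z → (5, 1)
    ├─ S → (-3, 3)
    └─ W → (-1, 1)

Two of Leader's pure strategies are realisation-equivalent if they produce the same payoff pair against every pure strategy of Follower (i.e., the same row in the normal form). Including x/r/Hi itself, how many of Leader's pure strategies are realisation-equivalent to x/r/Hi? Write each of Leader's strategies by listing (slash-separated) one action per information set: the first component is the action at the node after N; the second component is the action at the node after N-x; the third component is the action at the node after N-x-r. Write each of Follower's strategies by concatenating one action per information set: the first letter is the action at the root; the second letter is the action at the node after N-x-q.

1

Row for x/r/Hi (columns Nk, Nh, Sk, Sh, Wk, Wh): (5,-2) (5,-2) (-3,3) (-3,3) (-1,1) (-1,1).
Every one of Leader's information sets is on the play path for some reply by Follower when Leader follows x/r/Hi.
Changing the action at any of them therefore changes at least one column, so only x/r/Hi itself gives this row.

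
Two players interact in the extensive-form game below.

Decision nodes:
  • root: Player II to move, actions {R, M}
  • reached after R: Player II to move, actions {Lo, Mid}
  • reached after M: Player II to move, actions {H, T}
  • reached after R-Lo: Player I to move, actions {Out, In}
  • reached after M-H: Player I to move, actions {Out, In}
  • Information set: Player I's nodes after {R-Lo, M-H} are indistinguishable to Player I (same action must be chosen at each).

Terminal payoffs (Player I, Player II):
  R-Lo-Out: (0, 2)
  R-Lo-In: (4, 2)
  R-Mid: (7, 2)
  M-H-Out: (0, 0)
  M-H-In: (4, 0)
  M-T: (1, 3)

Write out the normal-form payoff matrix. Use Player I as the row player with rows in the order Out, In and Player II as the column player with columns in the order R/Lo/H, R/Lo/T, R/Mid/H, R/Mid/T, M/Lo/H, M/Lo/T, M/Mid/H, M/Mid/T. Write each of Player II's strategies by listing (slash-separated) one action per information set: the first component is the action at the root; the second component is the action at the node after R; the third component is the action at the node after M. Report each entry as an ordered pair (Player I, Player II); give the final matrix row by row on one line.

       R/Lo/H   R/Lo/T  R/Mid/H  R/Mid/T   M/Lo/H   M/Lo/T  M/Mid/H  M/Mid/T
 Out    (0,2)    (0,2)    (7,2)    (7,2)    (0,0)    (1,3)    (0,0)    (1,3)
  In    (4,2)    (4,2)    (7,2)    (7,2)    (4,0)    (1,3)    (4,0)    (1,3)

Out: (0,2) (0,2) (7,2) (7,2) (0,0) (1,3) (0,0) (1,3) | In: (4,2) (4,2) (7,2) (7,2) (4,0) (1,3) (4,0) (1,3)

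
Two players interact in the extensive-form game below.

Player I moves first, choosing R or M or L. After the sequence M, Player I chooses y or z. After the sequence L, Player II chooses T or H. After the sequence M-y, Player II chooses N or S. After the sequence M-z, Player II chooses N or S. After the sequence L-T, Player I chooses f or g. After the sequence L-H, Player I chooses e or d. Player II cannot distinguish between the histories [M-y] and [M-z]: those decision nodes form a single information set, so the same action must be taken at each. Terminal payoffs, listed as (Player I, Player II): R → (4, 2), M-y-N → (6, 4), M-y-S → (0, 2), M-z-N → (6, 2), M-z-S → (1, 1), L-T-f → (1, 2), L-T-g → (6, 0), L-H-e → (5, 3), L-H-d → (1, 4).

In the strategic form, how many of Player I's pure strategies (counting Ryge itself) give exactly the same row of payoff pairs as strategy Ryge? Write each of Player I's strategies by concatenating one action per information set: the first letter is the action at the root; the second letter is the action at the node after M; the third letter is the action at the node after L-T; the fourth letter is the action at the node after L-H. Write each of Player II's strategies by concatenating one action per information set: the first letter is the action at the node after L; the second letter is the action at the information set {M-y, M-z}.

Row for Ryge (columns TN, TS, HN, HS): (4,2) (4,2) (4,2) (4,2).
Under Ryge, Player I's choice at the node after M and at the node after L-T and at the node after L-H can never be reached regardless of what Player II does, so varying those choices leaves every outcome unchanged.
Holding the reachable choices fixed and varying the unreachable ones freely already gives 2 × 2 × 2 = 8 equivalent strategies.
No other strategy reproduces this row, so those 8 are the full class: Ryfe, Ryfd, Ryge, Rygd, Rzfe, Rzfd, Rzge, Rzgd.

8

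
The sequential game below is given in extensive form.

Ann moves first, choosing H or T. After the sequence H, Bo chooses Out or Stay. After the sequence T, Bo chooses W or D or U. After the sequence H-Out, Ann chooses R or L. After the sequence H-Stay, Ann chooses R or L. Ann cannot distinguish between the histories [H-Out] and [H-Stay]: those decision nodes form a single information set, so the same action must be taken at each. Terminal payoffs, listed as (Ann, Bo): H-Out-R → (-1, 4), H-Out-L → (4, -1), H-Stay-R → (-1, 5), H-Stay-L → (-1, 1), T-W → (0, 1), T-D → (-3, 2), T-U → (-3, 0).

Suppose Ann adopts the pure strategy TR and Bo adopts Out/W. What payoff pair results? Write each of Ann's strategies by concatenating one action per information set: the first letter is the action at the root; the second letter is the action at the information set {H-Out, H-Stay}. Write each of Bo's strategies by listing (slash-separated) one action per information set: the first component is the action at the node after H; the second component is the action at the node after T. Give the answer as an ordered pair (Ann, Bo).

Trace the play path from the root:
  Ann plays T
  Bo plays W at [T]
→ terminal payoff (0, 1).
(Ann's choice at the information set {H-Out, H-Stay} is never reached on this path, so it doesn't affect the outcome.)

(0, 1)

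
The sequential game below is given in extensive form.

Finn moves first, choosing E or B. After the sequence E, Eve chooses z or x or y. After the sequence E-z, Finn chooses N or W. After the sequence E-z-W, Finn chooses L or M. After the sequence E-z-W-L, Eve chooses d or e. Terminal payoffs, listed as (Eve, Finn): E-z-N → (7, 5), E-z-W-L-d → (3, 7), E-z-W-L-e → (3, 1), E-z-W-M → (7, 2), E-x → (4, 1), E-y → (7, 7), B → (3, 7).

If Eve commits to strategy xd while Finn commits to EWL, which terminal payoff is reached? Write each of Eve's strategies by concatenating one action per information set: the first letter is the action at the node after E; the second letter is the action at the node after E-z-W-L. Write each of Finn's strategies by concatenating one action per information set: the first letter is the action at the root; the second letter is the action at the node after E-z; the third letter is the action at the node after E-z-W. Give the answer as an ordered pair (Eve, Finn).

(4, 1)

Trace the play path from the root:
  Finn plays E
  Eve plays x at [E]
→ terminal payoff (4, 1).
(Eve's choice at the node after E-z-W-L is never reached on this path, so it doesn't affect the outcome.)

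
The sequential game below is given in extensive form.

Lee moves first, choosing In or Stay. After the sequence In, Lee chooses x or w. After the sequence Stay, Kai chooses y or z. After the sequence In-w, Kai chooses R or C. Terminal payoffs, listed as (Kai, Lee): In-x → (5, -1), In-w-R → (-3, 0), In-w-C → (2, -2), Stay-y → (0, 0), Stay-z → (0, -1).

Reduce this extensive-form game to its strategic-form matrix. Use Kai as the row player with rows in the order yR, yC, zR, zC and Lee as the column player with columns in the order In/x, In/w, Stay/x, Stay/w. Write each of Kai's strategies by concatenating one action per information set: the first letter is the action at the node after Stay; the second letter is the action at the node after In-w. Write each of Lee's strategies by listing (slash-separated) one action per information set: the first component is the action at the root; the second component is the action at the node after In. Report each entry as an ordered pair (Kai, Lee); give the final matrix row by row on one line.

yR: (5,-1) (-3,0) (0,0) (0,0) | yC: (5,-1) (2,-2) (0,0) (0,0) | zR: (5,-1) (-3,0) (0,-1) (0,-1) | zC: (5,-1) (2,-2) (0,-1) (0,-1)

Row yR: In/x→(5,-1), In/w→(-3,0), Stay/x→(0,0), Stay/w→(0,0)
Row yC: In/x→(5,-1), In/w→(2,-2), Stay/x→(0,0), Stay/w→(0,0)
Row zR: In/x→(5,-1), In/w→(-3,0), Stay/x→(0,-1), Stay/w→(0,-1)
Row zC: In/x→(5,-1), In/w→(2,-2), Stay/x→(0,-1), Stay/w→(0,-1)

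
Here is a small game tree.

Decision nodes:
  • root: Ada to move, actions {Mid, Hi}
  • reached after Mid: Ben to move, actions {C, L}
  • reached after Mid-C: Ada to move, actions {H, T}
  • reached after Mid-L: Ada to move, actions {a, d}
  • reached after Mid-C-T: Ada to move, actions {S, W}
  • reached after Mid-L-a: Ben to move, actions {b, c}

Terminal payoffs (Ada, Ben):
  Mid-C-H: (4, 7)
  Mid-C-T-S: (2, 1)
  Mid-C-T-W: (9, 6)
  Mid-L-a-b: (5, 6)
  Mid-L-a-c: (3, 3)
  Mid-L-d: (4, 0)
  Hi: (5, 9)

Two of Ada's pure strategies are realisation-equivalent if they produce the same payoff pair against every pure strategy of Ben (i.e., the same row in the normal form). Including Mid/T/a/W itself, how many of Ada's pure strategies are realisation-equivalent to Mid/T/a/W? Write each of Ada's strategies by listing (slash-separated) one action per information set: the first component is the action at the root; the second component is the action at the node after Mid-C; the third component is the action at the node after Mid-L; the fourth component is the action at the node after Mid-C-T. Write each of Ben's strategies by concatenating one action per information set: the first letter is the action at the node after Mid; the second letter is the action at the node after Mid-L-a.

1

Row for Mid/T/a/W (columns Cb, Cc, Lb, Lc): (9,6) (9,6) (5,6) (3,3).
Every one of Ada's information sets is on the play path for some reply by Ben when Ada follows Mid/T/a/W.
Changing the action at any of them therefore changes at least one column, so only Mid/T/a/W itself gives this row.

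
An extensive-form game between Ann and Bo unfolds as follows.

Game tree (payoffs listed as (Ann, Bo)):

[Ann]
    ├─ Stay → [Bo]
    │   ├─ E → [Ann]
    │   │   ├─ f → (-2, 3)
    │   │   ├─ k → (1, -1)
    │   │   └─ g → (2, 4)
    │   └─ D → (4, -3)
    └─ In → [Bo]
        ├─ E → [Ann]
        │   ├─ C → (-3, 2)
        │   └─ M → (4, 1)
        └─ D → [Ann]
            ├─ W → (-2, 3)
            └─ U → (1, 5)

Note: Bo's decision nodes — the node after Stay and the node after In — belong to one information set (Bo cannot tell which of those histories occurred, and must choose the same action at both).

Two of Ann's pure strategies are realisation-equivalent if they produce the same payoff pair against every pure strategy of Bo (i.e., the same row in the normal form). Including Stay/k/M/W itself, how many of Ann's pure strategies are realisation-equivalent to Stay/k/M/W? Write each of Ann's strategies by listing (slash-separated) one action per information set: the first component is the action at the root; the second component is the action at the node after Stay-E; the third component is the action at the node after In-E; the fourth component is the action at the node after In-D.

4

Row for Stay/k/M/W (columns E, D): (1,-1) (4,-3).
Under Stay/k/M/W, Ann's choice at the node after In-E and at the node after In-D can never be reached regardless of what Bo does, so varying those choices leaves every outcome unchanged.
Holding the reachable choices fixed and varying the unreachable ones freely already gives 2 × 2 = 4 equivalent strategies.
No other strategy reproduces this row, so those 4 are the full class: Stay/k/C/W, Stay/k/C/U, Stay/k/M/W, Stay/k/M/U.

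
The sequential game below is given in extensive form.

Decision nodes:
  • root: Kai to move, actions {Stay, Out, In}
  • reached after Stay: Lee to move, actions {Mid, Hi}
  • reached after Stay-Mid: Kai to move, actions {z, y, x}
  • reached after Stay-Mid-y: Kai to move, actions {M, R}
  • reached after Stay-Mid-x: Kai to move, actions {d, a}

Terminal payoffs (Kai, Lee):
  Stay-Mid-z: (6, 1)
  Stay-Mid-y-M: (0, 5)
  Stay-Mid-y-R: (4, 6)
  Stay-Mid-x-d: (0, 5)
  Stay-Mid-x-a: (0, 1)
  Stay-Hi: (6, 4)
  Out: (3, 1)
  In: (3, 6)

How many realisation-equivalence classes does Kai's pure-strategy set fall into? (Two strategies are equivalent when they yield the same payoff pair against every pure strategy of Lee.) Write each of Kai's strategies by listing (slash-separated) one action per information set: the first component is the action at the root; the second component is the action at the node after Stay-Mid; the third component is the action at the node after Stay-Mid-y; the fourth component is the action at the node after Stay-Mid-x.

Kai has 36 pure strategies: Stay/z/M/d, Stay/z/M/a, Stay/z/R/d, Stay/z/R/a, Stay/y/M/d, Stay/y/M/a, Stay/y/R/d, Stay/y/R/a, Stay/x/M/d, Stay/x/M/a, Stay/x/R/d, Stay/x/R/a, Out/z/M/d, Out/z/M/a, Out/z/R/d, Out/z/R/a, Out/y/M/d, Out/y/M/a, Out/y/R/d, Out/y/R/a, Out/x/M/d, Out/x/M/a, Out/x/R/d, Out/x/R/a, In/z/M/d, In/z/M/a, In/z/R/d, In/z/R/a, In/y/M/d, In/y/M/a, In/y/R/d, In/y/R/a, In/x/M/d, In/x/M/a, In/x/R/d, In/x/R/a. Columns: Mid, Hi.
{Stay/z/M/d, Stay/z/M/a, Stay/z/R/d, Stay/z/R/a} → row (6,1) (6,4)
{Stay/y/M/d, Stay/y/M/a, Stay/x/M/d, Stay/x/R/d} → row (0,5) (6,4)
{Stay/y/R/d, Stay/y/R/a} → row (4,6) (6,4)
{Stay/x/M/a, Stay/x/R/a} → row (0,1) (6,4)
{Out/z/M/d, Out/z/M/a, Out/z/R/d, Out/z/R/a, Out/y/M/d, Out/y/M/a, Out/y/R/d, Out/y/R/a, Out/x/M/d, Out/x/M/a, Out/x/R/d, Out/x/R/a} → row (3,1) (3,1)
{In/z/M/d, In/z/M/a, In/z/R/d, In/z/R/a, In/y/M/d, In/y/M/a, In/y/R/d, In/y/R/a, In/x/M/d, In/x/M/a, In/x/R/d, In/x/R/a} → row (3,6) (3,6)
That's 6 distinct rows out of 36 strategies.

6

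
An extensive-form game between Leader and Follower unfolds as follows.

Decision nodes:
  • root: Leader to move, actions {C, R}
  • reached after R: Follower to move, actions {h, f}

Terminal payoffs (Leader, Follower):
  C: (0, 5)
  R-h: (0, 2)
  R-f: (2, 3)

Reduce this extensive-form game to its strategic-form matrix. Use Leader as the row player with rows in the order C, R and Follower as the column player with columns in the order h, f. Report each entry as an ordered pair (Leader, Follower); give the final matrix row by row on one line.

Row C: h→(0,5), f→(0,5)
Row R: h→(0,2), f→(2,3)

C: (0,5) (0,5) | R: (0,2) (2,3)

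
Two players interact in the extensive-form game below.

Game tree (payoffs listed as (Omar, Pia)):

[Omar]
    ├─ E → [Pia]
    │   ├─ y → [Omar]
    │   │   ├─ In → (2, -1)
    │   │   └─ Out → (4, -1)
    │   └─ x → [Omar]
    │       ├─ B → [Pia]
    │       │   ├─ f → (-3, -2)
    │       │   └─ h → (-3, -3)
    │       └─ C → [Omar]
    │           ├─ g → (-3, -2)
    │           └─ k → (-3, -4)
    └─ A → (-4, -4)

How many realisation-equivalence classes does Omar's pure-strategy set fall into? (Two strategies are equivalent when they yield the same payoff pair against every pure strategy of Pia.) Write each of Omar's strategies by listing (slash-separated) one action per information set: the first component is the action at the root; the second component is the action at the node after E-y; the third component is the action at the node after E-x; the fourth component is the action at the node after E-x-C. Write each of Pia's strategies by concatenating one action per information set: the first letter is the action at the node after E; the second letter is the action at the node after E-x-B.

7

Omar has 16 pure strategies: E/In/B/g, E/In/B/k, E/In/C/g, E/In/C/k, E/Out/B/g, E/Out/B/k, E/Out/C/g, E/Out/C/k, A/In/B/g, A/In/B/k, A/In/C/g, A/In/C/k, A/Out/B/g, A/Out/B/k, A/Out/C/g, A/Out/C/k. Columns: yf, yh, xf, xh.
{E/In/B/g, E/In/B/k} → row (2,-1) (2,-1) (-3,-2) (-3,-3)
{E/In/C/g} → row (2,-1) (2,-1) (-3,-2) (-3,-2)
{E/In/C/k} → row (2,-1) (2,-1) (-3,-4) (-3,-4)
{E/Out/B/g, E/Out/B/k} → row (4,-1) (4,-1) (-3,-2) (-3,-3)
{E/Out/C/g} → row (4,-1) (4,-1) (-3,-2) (-3,-2)
{E/Out/C/k} → row (4,-1) (4,-1) (-3,-4) (-3,-4)
{A/In/B/g, A/In/B/k, A/In/C/g, A/In/C/k, A/Out/B/g, A/Out/B/k, A/Out/C/g, A/Out/C/k} → row (-4,-4) (-4,-4) (-4,-4) (-4,-4)
That's 7 distinct rows out of 16 strategies.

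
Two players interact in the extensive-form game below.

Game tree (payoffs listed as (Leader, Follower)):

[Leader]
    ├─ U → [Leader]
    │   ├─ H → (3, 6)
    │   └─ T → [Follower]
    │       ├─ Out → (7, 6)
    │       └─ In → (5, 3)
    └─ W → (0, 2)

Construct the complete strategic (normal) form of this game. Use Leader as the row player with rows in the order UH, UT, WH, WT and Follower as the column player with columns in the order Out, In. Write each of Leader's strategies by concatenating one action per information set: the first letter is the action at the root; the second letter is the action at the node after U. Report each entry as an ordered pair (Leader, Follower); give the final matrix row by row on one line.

          Out       In
  UH    (3,6)    (3,6)
  UT    (7,6)    (5,3)
  WH    (0,2)    (0,2)
  WT    (0,2)    (0,2)

UH: (3,6) (3,6) | UT: (7,6) (5,3) | WH: (0,2) (0,2) | WT: (0,2) (0,2)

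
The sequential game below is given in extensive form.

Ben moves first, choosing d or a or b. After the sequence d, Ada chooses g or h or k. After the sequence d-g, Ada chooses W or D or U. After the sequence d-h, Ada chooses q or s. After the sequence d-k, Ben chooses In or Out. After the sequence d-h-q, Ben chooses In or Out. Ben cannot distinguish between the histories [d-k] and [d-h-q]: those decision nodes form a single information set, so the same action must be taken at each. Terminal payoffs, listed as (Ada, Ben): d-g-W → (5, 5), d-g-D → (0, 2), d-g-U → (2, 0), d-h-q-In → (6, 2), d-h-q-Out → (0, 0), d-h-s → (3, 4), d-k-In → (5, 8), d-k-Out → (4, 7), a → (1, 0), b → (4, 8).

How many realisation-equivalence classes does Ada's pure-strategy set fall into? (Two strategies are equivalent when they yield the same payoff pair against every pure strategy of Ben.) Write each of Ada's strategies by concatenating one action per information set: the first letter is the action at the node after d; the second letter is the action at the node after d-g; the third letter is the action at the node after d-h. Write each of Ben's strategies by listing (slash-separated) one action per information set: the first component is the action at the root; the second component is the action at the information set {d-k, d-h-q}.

Ada has 18 pure strategies: gWq, gWs, gDq, gDs, gUq, gUs, hWq, hWs, hDq, hDs, hUq, hUs, kWq, kWs, kDq, kDs, kUq, kUs. Columns: d/In, d/Out, a/In, a/Out, b/In, b/Out.
{gWq, gWs} → row (5,5) (5,5) (1,0) (1,0) (4,8) (4,8)
{gDq, gDs} → row (0,2) (0,2) (1,0) (1,0) (4,8) (4,8)
{gUq, gUs} → row (2,0) (2,0) (1,0) (1,0) (4,8) (4,8)
{hWq, hDq, hUq} → row (6,2) (0,0) (1,0) (1,0) (4,8) (4,8)
{hWs, hDs, hUs} → row (3,4) (3,4) (1,0) (1,0) (4,8) (4,8)
{kWq, kWs, kDq, kDs, kUq, kUs} → row (5,8) (4,7) (1,0) (1,0) (4,8) (4,8)
That's 6 distinct rows out of 18 strategies.

6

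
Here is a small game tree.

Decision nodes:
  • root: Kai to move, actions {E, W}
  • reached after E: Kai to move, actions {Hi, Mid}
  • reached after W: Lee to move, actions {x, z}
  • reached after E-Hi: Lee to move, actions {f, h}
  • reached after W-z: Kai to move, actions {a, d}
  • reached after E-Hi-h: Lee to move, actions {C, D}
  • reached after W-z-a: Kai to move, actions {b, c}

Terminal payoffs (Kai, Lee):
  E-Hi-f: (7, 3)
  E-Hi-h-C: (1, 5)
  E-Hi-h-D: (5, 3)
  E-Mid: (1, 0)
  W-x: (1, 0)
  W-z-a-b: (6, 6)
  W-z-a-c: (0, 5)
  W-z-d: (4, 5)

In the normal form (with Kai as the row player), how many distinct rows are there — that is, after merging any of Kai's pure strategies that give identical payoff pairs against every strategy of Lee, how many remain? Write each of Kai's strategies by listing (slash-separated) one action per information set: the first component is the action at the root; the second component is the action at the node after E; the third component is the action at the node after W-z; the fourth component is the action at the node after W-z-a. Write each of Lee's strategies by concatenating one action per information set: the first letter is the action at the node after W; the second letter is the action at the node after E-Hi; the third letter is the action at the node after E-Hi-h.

Kai has 16 pure strategies: E/Hi/a/b, E/Hi/a/c, E/Hi/d/b, E/Hi/d/c, E/Mid/a/b, E/Mid/a/c, E/Mid/d/b, E/Mid/d/c, W/Hi/a/b, W/Hi/a/c, W/Hi/d/b, W/Hi/d/c, W/Mid/a/b, W/Mid/a/c, W/Mid/d/b, W/Mid/d/c. Columns: xfC, xfD, xhC, xhD, zfC, zfD, zhC, zhD.
{E/Hi/a/b, E/Hi/a/c, E/Hi/d/b, E/Hi/d/c} → row (7,3) (7,3) (1,5) (5,3) (7,3) (7,3) (1,5) (5,3)
{E/Mid/a/b, E/Mid/a/c, E/Mid/d/b, E/Mid/d/c} → row (1,0) (1,0) (1,0) (1,0) (1,0) (1,0) (1,0) (1,0)
{W/Hi/a/b, W/Mid/a/b} → row (1,0) (1,0) (1,0) (1,0) (6,6) (6,6) (6,6) (6,6)
{W/Hi/a/c, W/Mid/a/c} → row (1,0) (1,0) (1,0) (1,0) (0,5) (0,5) (0,5) (0,5)
{W/Hi/d/b, W/Hi/d/c, W/Mid/d/b, W/Mid/d/c} → row (1,0) (1,0) (1,0) (1,0) (4,5) (4,5) (4,5) (4,5)
That's 5 distinct rows out of 16 strategies.

5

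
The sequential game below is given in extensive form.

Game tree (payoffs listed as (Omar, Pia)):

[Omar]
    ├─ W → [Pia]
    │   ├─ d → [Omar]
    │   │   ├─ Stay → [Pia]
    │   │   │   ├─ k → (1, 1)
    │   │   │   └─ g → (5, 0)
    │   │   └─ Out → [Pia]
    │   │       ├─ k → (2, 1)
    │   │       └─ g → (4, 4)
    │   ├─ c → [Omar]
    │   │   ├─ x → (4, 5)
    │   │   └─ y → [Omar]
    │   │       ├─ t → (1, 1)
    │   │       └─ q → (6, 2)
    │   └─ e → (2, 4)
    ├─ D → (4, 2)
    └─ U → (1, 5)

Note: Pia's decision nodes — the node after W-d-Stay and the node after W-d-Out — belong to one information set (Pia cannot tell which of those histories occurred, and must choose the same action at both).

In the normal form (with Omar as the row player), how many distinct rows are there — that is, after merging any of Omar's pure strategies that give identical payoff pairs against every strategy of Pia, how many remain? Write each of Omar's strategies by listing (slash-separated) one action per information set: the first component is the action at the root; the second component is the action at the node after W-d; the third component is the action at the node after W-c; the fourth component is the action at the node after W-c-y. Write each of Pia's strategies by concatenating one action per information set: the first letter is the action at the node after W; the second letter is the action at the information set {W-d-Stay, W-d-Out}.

Omar has 24 pure strategies: W/Stay/x/t, W/Stay/x/q, W/Stay/y/t, W/Stay/y/q, W/Out/x/t, W/Out/x/q, W/Out/y/t, W/Out/y/q, D/Stay/x/t, D/Stay/x/q, D/Stay/y/t, D/Stay/y/q, D/Out/x/t, D/Out/x/q, D/Out/y/t, D/Out/y/q, U/Stay/x/t, U/Stay/x/q, U/Stay/y/t, U/Stay/y/q, U/Out/x/t, U/Out/x/q, U/Out/y/t, U/Out/y/q. Columns: dk, dg, ck, cg, ek, eg.
{W/Stay/x/t, W/Stay/x/q} → row (1,1) (5,0) (4,5) (4,5) (2,4) (2,4)
{W/Stay/y/t} → row (1,1) (5,0) (1,1) (1,1) (2,4) (2,4)
{W/Stay/y/q} → row (1,1) (5,0) (6,2) (6,2) (2,4) (2,4)
{W/Out/x/t, W/Out/x/q} → row (2,1) (4,4) (4,5) (4,5) (2,4) (2,4)
{W/Out/y/t} → row (2,1) (4,4) (1,1) (1,1) (2,4) (2,4)
{W/Out/y/q} → row (2,1) (4,4) (6,2) (6,2) (2,4) (2,4)
{D/Stay/x/t, D/Stay/x/q, D/Stay/y/t, D/Stay/y/q, D/Out/x/t, D/Out/x/q, D/Out/y/t, D/Out/y/q} → row (4,2) (4,2) (4,2) (4,2) (4,2) (4,2)
{U/Stay/x/t, U/Stay/x/q, U/Stay/y/t, U/Stay/y/q, U/Out/x/t, U/Out/x/q, U/Out/y/t, U/Out/y/q} → row (1,5) (1,5) (1,5) (1,5) (1,5) (1,5)
That's 8 distinct rows out of 24 strategies.

8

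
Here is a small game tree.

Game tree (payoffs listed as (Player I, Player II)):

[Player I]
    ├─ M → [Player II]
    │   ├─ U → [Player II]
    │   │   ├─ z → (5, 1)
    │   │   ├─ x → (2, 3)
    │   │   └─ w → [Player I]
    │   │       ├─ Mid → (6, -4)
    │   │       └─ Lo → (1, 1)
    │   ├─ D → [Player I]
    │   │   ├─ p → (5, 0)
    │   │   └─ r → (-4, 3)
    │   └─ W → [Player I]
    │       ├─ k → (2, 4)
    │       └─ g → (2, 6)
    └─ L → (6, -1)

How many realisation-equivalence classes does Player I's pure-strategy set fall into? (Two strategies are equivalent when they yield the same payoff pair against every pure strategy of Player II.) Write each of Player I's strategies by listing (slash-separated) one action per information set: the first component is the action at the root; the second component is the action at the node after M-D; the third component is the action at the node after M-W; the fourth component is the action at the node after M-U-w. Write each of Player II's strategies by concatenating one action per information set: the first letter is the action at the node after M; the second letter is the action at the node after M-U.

9

Player I has 16 pure strategies: M/p/k/Mid, M/p/k/Lo, M/p/g/Mid, M/p/g/Lo, M/r/k/Mid, M/r/k/Lo, M/r/g/Mid, M/r/g/Lo, L/p/k/Mid, L/p/k/Lo, L/p/g/Mid, L/p/g/Lo, L/r/k/Mid, L/r/k/Lo, L/r/g/Mid, L/r/g/Lo. Columns: Uz, Ux, Uw, Dz, Dx, Dw, Wz, Wx, Ww.
{M/p/k/Mid} → row (5,1) (2,3) (6,-4) (5,0) (5,0) (5,0) (2,4) (2,4) (2,4)
{M/p/k/Lo} → row (5,1) (2,3) (1,1) (5,0) (5,0) (5,0) (2,4) (2,4) (2,4)
{M/p/g/Mid} → row (5,1) (2,3) (6,-4) (5,0) (5,0) (5,0) (2,6) (2,6) (2,6)
{M/p/g/Lo} → row (5,1) (2,3) (1,1) (5,0) (5,0) (5,0) (2,6) (2,6) (2,6)
{M/r/k/Mid} → row (5,1) (2,3) (6,-4) (-4,3) (-4,3) (-4,3) (2,4) (2,4) (2,4)
{M/r/k/Lo} → row (5,1) (2,3) (1,1) (-4,3) (-4,3) (-4,3) (2,4) (2,4) (2,4)
{M/r/g/Mid} → row (5,1) (2,3) (6,-4) (-4,3) (-4,3) (-4,3) (2,6) (2,6) (2,6)
{M/r/g/Lo} → row (5,1) (2,3) (1,1) (-4,3) (-4,3) (-4,3) (2,6) (2,6) (2,6)
{L/p/k/Mid, L/p/k/Lo, L/p/g/Mid, L/p/g/Lo, L/r/k/Mid, L/r/k/Lo, L/r/g/Mid, L/r/g/Lo} → row (6,-1) (6,-1) (6,-1) (6,-1) (6,-1) (6,-1) (6,-1) (6,-1) (6,-1)
That's 9 distinct rows out of 16 strategies.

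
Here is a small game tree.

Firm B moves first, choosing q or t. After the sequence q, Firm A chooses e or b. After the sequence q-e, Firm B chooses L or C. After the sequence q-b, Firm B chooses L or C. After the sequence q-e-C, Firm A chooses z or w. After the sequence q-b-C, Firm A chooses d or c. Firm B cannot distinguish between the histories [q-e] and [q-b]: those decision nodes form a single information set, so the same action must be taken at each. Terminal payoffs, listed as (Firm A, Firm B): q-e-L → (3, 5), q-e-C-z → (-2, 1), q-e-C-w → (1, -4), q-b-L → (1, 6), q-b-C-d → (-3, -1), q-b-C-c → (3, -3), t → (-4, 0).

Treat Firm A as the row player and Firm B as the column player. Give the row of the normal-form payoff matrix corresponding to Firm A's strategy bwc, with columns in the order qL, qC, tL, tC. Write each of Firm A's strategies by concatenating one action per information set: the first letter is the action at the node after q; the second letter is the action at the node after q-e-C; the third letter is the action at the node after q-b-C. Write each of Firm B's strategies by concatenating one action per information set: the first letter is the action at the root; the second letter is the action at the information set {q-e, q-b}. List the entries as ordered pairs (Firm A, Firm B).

(1,6) (3,-3) (-4,0) (-4,0)

vs qL: Firm B plays q → Firm A plays b at [q] → Firm B plays L at [q-b] → (1, 6)
vs qC: Firm B plays q → Firm A plays b at [q] → Firm B plays C at [q-b] → Firm A plays c at [q-b-C] → (3, -3)
vs tL: Firm B plays t → (-4, 0)
vs tC: Firm B plays t → (-4, 0)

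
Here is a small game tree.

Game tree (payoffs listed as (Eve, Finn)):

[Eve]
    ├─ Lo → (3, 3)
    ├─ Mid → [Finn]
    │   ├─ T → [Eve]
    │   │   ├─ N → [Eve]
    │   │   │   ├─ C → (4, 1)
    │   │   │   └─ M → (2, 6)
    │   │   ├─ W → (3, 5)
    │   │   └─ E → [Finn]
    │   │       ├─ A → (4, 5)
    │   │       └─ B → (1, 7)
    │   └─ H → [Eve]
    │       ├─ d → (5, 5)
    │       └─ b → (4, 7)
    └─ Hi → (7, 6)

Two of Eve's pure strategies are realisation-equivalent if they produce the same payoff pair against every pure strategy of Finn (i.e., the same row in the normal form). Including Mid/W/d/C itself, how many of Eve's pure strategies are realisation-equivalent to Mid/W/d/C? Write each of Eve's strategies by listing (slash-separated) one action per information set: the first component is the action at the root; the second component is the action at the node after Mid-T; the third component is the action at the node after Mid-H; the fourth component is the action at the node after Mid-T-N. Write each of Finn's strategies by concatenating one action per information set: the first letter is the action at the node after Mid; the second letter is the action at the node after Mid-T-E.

2

Row for Mid/W/d/C (columns TA, TB, HA, HB): (3,5) (3,5) (5,5) (5,5).
Under Mid/W/d/C, Eve's choice at the node after Mid-T-N can never be reached regardless of what Finn does, so varying those choices leaves every outcome unchanged.
Holding the reachable choices fixed and varying the unreachable one freely already gives 2 equivalent strategies.
No other strategy reproduces this row, so those 2 are the full class: Mid/W/d/C, Mid/W/d/M.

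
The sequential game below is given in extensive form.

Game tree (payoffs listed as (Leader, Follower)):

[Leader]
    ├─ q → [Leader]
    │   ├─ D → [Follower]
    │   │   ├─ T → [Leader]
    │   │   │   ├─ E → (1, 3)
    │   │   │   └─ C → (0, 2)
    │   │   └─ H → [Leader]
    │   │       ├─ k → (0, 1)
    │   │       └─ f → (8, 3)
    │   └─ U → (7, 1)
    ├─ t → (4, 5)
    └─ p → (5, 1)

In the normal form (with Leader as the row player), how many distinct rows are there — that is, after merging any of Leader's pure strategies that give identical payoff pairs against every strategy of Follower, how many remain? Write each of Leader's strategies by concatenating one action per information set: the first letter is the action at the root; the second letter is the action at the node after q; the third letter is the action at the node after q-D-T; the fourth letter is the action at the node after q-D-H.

7

Leader has 24 pure strategies: qDEk, qDEf, qDCk, qDCf, qUEk, qUEf, qUCk, qUCf, tDEk, tDEf, tDCk, tDCf, tUEk, tUEf, tUCk, tUCf, pDEk, pDEf, pDCk, pDCf, pUEk, pUEf, pUCk, pUCf. Columns: T, H.
{qDEk} → row (1,3) (0,1)
{qDEf} → row (1,3) (8,3)
{qDCk} → row (0,2) (0,1)
{qDCf} → row (0,2) (8,3)
{qUEk, qUEf, qUCk, qUCf} → row (7,1) (7,1)
{tDEk, tDEf, tDCk, tDCf, tUEk, tUEf, tUCk, tUCf} → row (4,5) (4,5)
{pDEk, pDEf, pDCk, pDCf, pUEk, pUEf, pUCk, pUCf} → row (5,1) (5,1)
That's 7 distinct rows out of 24 strategies.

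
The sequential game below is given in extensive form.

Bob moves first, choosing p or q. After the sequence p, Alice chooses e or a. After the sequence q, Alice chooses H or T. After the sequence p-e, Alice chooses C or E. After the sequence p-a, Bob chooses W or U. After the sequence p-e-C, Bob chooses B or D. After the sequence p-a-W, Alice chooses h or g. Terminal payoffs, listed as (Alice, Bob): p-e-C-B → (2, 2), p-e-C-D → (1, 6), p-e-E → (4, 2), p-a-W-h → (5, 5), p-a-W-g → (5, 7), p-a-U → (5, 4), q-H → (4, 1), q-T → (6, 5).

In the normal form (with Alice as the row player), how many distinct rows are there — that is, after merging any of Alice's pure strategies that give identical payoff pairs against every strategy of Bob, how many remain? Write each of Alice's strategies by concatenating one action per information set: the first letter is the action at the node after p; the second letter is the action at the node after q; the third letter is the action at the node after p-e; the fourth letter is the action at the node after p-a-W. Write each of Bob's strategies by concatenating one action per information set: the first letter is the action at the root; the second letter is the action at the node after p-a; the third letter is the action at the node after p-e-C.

Alice has 16 pure strategies: eHCh, eHCg, eHEh, eHEg, eTCh, eTCg, eTEh, eTEg, aHCh, aHCg, aHEh, aHEg, aTCh, aTCg, aTEh, aTEg. Columns: pWB, pWD, pUB, pUD, qWB, qWD, qUB, qUD.
{eHCh, eHCg} → row (2,2) (1,6) (2,2) (1,6) (4,1) (4,1) (4,1) (4,1)
{eHEh, eHEg} → row (4,2) (4,2) (4,2) (4,2) (4,1) (4,1) (4,1) (4,1)
{eTCh, eTCg} → row (2,2) (1,6) (2,2) (1,6) (6,5) (6,5) (6,5) (6,5)
{eTEh, eTEg} → row (4,2) (4,2) (4,2) (4,2) (6,5) (6,5) (6,5) (6,5)
{aHCh, aHEh} → row (5,5) (5,5) (5,4) (5,4) (4,1) (4,1) (4,1) (4,1)
{aHCg, aHEg} → row (5,7) (5,7) (5,4) (5,4) (4,1) (4,1) (4,1) (4,1)
{aTCh, aTEh} → row (5,5) (5,5) (5,4) (5,4) (6,5) (6,5) (6,5) (6,5)
{aTCg, aTEg} → row (5,7) (5,7) (5,4) (5,4) (6,5) (6,5) (6,5) (6,5)
That's 8 distinct rows out of 16 strategies.

8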